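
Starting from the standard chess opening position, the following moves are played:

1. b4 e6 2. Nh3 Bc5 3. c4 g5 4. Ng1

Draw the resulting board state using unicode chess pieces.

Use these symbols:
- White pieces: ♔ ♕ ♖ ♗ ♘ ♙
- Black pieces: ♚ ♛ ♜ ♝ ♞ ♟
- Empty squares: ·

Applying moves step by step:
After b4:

♜ ♞ ♝ ♛ ♚ ♝ ♞ ♜
♟ ♟ ♟ ♟ ♟ ♟ ♟ ♟
· · · · · · · ·
· · · · · · · ·
· ♙ · · · · · ·
· · · · · · · ·
♙ · ♙ ♙ ♙ ♙ ♙ ♙
♖ ♘ ♗ ♕ ♔ ♗ ♘ ♖


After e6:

♜ ♞ ♝ ♛ ♚ ♝ ♞ ♜
♟ ♟ ♟ ♟ · ♟ ♟ ♟
· · · · ♟ · · ·
· · · · · · · ·
· ♙ · · · · · ·
· · · · · · · ·
♙ · ♙ ♙ ♙ ♙ ♙ ♙
♖ ♘ ♗ ♕ ♔ ♗ ♘ ♖


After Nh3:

♜ ♞ ♝ ♛ ♚ ♝ ♞ ♜
♟ ♟ ♟ ♟ · ♟ ♟ ♟
· · · · ♟ · · ·
· · · · · · · ·
· ♙ · · · · · ·
· · · · · · · ♘
♙ · ♙ ♙ ♙ ♙ ♙ ♙
♖ ♘ ♗ ♕ ♔ ♗ · ♖


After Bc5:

♜ ♞ ♝ ♛ ♚ · ♞ ♜
♟ ♟ ♟ ♟ · ♟ ♟ ♟
· · · · ♟ · · ·
· · ♝ · · · · ·
· ♙ · · · · · ·
· · · · · · · ♘
♙ · ♙ ♙ ♙ ♙ ♙ ♙
♖ ♘ ♗ ♕ ♔ ♗ · ♖


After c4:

♜ ♞ ♝ ♛ ♚ · ♞ ♜
♟ ♟ ♟ ♟ · ♟ ♟ ♟
· · · · ♟ · · ·
· · ♝ · · · · ·
· ♙ ♙ · · · · ·
· · · · · · · ♘
♙ · · ♙ ♙ ♙ ♙ ♙
♖ ♘ ♗ ♕ ♔ ♗ · ♖


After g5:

♜ ♞ ♝ ♛ ♚ · ♞ ♜
♟ ♟ ♟ ♟ · ♟ · ♟
· · · · ♟ · · ·
· · ♝ · · · ♟ ·
· ♙ ♙ · · · · ·
· · · · · · · ♘
♙ · · ♙ ♙ ♙ ♙ ♙
♖ ♘ ♗ ♕ ♔ ♗ · ♖


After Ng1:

♜ ♞ ♝ ♛ ♚ · ♞ ♜
♟ ♟ ♟ ♟ · ♟ · ♟
· · · · ♟ · · ·
· · ♝ · · · ♟ ·
· ♙ ♙ · · · · ·
· · · · · · · ·
♙ · · ♙ ♙ ♙ ♙ ♙
♖ ♘ ♗ ♕ ♔ ♗ ♘ ♖



  a b c d e f g h
  ─────────────────
8│♜ ♞ ♝ ♛ ♚ · ♞ ♜│8
7│♟ ♟ ♟ ♟ · ♟ · ♟│7
6│· · · · ♟ · · ·│6
5│· · ♝ · · · ♟ ·│5
4│· ♙ ♙ · · · · ·│4
3│· · · · · · · ·│3
2│♙ · · ♙ ♙ ♙ ♙ ♙│2
1│♖ ♘ ♗ ♕ ♔ ♗ ♘ ♖│1
  ─────────────────
  a b c d e f g h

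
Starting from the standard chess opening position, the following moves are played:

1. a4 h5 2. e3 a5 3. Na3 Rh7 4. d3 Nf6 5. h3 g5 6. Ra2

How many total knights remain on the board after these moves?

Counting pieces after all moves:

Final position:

  a b c d e f g h
  ─────────────────
8│♜ ♞ ♝ ♛ ♚ ♝ · ·│8
7│· ♟ ♟ ♟ ♟ ♟ · ♜│7
6│· · · · · ♞ · ·│6
5│♟ · · · · · ♟ ♟│5
4│♙ · · · · · · ·│4
3│♘ · · ♙ ♙ · · ♙│3
2│♖ ♙ ♙ · · ♙ ♙ ·│2
1│· · ♗ ♕ ♔ ♗ ♘ ♖│1
  ─────────────────
  a b c d e f g h


4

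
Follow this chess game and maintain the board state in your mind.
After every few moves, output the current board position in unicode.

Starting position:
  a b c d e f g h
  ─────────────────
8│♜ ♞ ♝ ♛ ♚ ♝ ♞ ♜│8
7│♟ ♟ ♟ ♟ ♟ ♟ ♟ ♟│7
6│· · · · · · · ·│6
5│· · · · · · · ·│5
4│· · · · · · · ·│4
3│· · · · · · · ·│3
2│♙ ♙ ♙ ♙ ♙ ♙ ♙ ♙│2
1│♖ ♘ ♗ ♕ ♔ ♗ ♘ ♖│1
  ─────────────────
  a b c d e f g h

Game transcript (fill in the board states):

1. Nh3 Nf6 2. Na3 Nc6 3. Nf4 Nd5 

  a b c d e f g h
  ─────────────────
8│♜ · ♝ ♛ ♚ ♝ · ♜│8
7│♟ ♟ ♟ ♟ ♟ ♟ ♟ ♟│7
6│· · ♞ · · · · ·│6
5│· · · ♞ · · · ·│5
4│· · · · · ♘ · ·│4
3│♘ · · · · · · ·│3
2│♙ ♙ ♙ ♙ ♙ ♙ ♙ ♙│2
1│♖ · ♗ ♕ ♔ ♗ · ♖│1
  ─────────────────
  a b c d e f g h

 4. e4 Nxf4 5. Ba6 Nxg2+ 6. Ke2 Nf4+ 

  a b c d e f g h
  ─────────────────
8│♜ · ♝ ♛ ♚ ♝ · ♜│8
7│♟ ♟ ♟ ♟ ♟ ♟ ♟ ♟│7
6│♗ · ♞ · · · · ·│6
5│· · · · · · · ·│5
4│· · · · ♙ ♞ · ·│4
3│♘ · · · · · · ·│3
2│♙ ♙ ♙ ♙ ♔ ♙ · ♙│2
1│♖ · ♗ ♕ · · · ♖│1
  ─────────────────
  a b c d e f g h

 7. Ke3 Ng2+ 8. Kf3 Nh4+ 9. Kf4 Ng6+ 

  a b c d e f g h
  ─────────────────
8│♜ · ♝ ♛ ♚ ♝ · ♜│8
7│♟ ♟ ♟ ♟ ♟ ♟ ♟ ♟│7
6│♗ · ♞ · · · ♞ ·│6
5│· · · · · · · ·│5
4│· · · · ♙ ♔ · ·│4
3│♘ · · · · · · ·│3
2│♙ ♙ ♙ ♙ · ♙ · ♙│2
1│♖ · ♗ ♕ · · · ♖│1
  ─────────────────
  a b c d e f g h

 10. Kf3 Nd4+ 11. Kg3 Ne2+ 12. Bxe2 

  a b c d e f g h
  ─────────────────
8│♜ · ♝ ♛ ♚ ♝ · ♜│8
7│♟ ♟ ♟ ♟ ♟ ♟ ♟ ♟│7
6│· · · · · · ♞ ·│6
5│· · · · · · · ·│5
4│· · · · ♙ · · ·│4
3│♘ · · · · · ♔ ·│3
2│♙ ♙ ♙ ♙ ♗ ♙ · ♙│2
1│♖ · ♗ ♕ · · · ♖│1
  ─────────────────
  a b c d e f g h


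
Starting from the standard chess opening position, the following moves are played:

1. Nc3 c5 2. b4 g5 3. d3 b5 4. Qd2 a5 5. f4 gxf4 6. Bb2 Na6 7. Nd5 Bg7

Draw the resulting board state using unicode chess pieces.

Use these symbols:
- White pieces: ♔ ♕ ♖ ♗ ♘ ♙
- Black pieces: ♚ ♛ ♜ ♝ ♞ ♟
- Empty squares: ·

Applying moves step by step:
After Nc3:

♜ ♞ ♝ ♛ ♚ ♝ ♞ ♜
♟ ♟ ♟ ♟ ♟ ♟ ♟ ♟
· · · · · · · ·
· · · · · · · ·
· · · · · · · ·
· · ♘ · · · · ·
♙ ♙ ♙ ♙ ♙ ♙ ♙ ♙
♖ · ♗ ♕ ♔ ♗ ♘ ♖


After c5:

♜ ♞ ♝ ♛ ♚ ♝ ♞ ♜
♟ ♟ · ♟ ♟ ♟ ♟ ♟
· · · · · · · ·
· · ♟ · · · · ·
· · · · · · · ·
· · ♘ · · · · ·
♙ ♙ ♙ ♙ ♙ ♙ ♙ ♙
♖ · ♗ ♕ ♔ ♗ ♘ ♖


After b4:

♜ ♞ ♝ ♛ ♚ ♝ ♞ ♜
♟ ♟ · ♟ ♟ ♟ ♟ ♟
· · · · · · · ·
· · ♟ · · · · ·
· ♙ · · · · · ·
· · ♘ · · · · ·
♙ · ♙ ♙ ♙ ♙ ♙ ♙
♖ · ♗ ♕ ♔ ♗ ♘ ♖


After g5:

♜ ♞ ♝ ♛ ♚ ♝ ♞ ♜
♟ ♟ · ♟ ♟ ♟ · ♟
· · · · · · · ·
· · ♟ · · · ♟ ·
· ♙ · · · · · ·
· · ♘ · · · · ·
♙ · ♙ ♙ ♙ ♙ ♙ ♙
♖ · ♗ ♕ ♔ ♗ ♘ ♖


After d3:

♜ ♞ ♝ ♛ ♚ ♝ ♞ ♜
♟ ♟ · ♟ ♟ ♟ · ♟
· · · · · · · ·
· · ♟ · · · ♟ ·
· ♙ · · · · · ·
· · ♘ ♙ · · · ·
♙ · ♙ · ♙ ♙ ♙ ♙
♖ · ♗ ♕ ♔ ♗ ♘ ♖


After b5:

♜ ♞ ♝ ♛ ♚ ♝ ♞ ♜
♟ · · ♟ ♟ ♟ · ♟
· · · · · · · ·
· ♟ ♟ · · · ♟ ·
· ♙ · · · · · ·
· · ♘ ♙ · · · ·
♙ · ♙ · ♙ ♙ ♙ ♙
♖ · ♗ ♕ ♔ ♗ ♘ ♖


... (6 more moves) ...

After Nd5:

♜ · ♝ ♛ ♚ ♝ ♞ ♜
· · · ♟ ♟ ♟ · ♟
♞ · · · · · · ·
♟ ♟ ♟ ♘ · · · ·
· ♙ · · · ♟ · ·
· · · ♙ · · · ·
♙ ♗ ♙ ♕ ♙ · ♙ ♙
♖ · · · ♔ ♗ ♘ ♖


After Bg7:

♜ · ♝ ♛ ♚ · ♞ ♜
· · · ♟ ♟ ♟ ♝ ♟
♞ · · · · · · ·
♟ ♟ ♟ ♘ · · · ·
· ♙ · · · ♟ · ·
· · · ♙ · · · ·
♙ ♗ ♙ ♕ ♙ · ♙ ♙
♖ · · · ♔ ♗ ♘ ♖



  a b c d e f g h
  ─────────────────
8│♜ · ♝ ♛ ♚ · ♞ ♜│8
7│· · · ♟ ♟ ♟ ♝ ♟│7
6│♞ · · · · · · ·│6
5│♟ ♟ ♟ ♘ · · · ·│5
4│· ♙ · · · ♟ · ·│4
3│· · · ♙ · · · ·│3
2│♙ ♗ ♙ ♕ ♙ · ♙ ♙│2
1│♖ · · · ♔ ♗ ♘ ♖│1
  ─────────────────
  a b c d e f g h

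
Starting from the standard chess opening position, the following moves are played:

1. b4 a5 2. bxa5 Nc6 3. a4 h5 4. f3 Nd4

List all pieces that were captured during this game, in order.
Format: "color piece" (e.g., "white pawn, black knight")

Tracking captures:
  bxa5: captured black pawn

black pawn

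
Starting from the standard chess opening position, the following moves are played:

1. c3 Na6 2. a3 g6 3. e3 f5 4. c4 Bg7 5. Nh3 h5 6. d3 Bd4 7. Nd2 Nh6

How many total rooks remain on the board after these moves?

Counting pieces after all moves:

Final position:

  a b c d e f g h
  ─────────────────
8│♜ · ♝ ♛ ♚ · · ♜│8
7│♟ ♟ ♟ ♟ ♟ · · ·│7
6│♞ · · · · · ♟ ♞│6
5│· · · · · ♟ · ♟│5
4│· · ♙ ♝ · · · ·│4
3│♙ · · ♙ ♙ · · ♘│3
2│· ♙ · ♘ · ♙ ♙ ♙│2
1│♖ · ♗ ♕ ♔ ♗ · ♖│1
  ─────────────────
  a b c d e f g h


4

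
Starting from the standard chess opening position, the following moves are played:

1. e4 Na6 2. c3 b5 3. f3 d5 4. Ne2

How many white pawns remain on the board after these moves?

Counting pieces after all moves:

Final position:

  a b c d e f g h
  ─────────────────
8│♜ · ♝ ♛ ♚ ♝ ♞ ♜│8
7│♟ · ♟ · ♟ ♟ ♟ ♟│7
6│♞ · · · · · · ·│6
5│· ♟ · ♟ · · · ·│5
4│· · · · ♙ · · ·│4
3│· · ♙ · · ♙ · ·│3
2│♙ ♙ · ♙ ♘ · ♙ ♙│2
1│♖ ♘ ♗ ♕ ♔ ♗ · ♖│1
  ─────────────────
  a b c d e f g h


8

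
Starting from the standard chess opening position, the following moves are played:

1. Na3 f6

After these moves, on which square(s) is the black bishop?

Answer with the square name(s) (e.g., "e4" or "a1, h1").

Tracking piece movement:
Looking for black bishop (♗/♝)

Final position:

  a b c d e f g h
  ─────────────────
8│♜ ♞ ♝ ♛ ♚ ♝ ♞ ♜│8
7│♟ ♟ ♟ ♟ ♟ · ♟ ♟│7
6│· · · · · ♟ · ·│6
5│· · · · · · · ·│5
4│· · · · · · · ·│4
3│♘ · · · · · · ·│3
2│♙ ♙ ♙ ♙ ♙ ♙ ♙ ♙│2
1│♖ · ♗ ♕ ♔ ♗ ♘ ♖│1
  ─────────────────
  a b c d e f g h


c8, f8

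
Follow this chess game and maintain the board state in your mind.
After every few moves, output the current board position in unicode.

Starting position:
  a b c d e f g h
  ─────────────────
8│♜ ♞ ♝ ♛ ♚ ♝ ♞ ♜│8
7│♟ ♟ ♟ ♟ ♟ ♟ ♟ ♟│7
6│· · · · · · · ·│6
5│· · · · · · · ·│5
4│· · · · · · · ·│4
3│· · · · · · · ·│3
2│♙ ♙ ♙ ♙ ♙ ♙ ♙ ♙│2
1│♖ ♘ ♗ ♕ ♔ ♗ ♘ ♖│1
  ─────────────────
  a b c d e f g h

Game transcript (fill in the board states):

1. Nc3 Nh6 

  a b c d e f g h
  ─────────────────
8│♜ ♞ ♝ ♛ ♚ ♝ · ♜│8
7│♟ ♟ ♟ ♟ ♟ ♟ ♟ ♟│7
6│· · · · · · · ♞│6
5│· · · · · · · ·│5
4│· · · · · · · ·│4
3│· · ♘ · · · · ·│3
2│♙ ♙ ♙ ♙ ♙ ♙ ♙ ♙│2
1│♖ · ♗ ♕ ♔ ♗ ♘ ♖│1
  ─────────────────
  a b c d e f g h

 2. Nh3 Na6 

  a b c d e f g h
  ─────────────────
8│♜ · ♝ ♛ ♚ ♝ · ♜│8
7│♟ ♟ ♟ ♟ ♟ ♟ ♟ ♟│7
6│♞ · · · · · · ♞│6
5│· · · · · · · ·│5
4│· · · · · · · ·│4
3│· · ♘ · · · · ♘│3
2│♙ ♙ ♙ ♙ ♙ ♙ ♙ ♙│2
1│♖ · ♗ ♕ ♔ ♗ · ♖│1
  ─────────────────
  a b c d e f g h

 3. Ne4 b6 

  a b c d e f g h
  ─────────────────
8│♜ · ♝ ♛ ♚ ♝ · ♜│8
7│♟ · ♟ ♟ ♟ ♟ ♟ ♟│7
6│♞ ♟ · · · · · ♞│6
5│· · · · · · · ·│5
4│· · · · ♘ · · ·│4
3│· · · · · · · ♘│3
2│♙ ♙ ♙ ♙ ♙ ♙ ♙ ♙│2
1│♖ · ♗ ♕ ♔ ♗ · ♖│1
  ─────────────────
  a b c d e f g h



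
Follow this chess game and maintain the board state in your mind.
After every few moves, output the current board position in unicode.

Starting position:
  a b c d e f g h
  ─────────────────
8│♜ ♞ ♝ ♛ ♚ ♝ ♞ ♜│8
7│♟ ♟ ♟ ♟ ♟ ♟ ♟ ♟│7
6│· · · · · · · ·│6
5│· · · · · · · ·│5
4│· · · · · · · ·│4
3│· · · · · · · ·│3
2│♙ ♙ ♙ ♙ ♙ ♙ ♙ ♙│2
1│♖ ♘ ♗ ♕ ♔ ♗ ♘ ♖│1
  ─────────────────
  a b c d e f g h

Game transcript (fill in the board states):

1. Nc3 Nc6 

  a b c d e f g h
  ─────────────────
8│♜ · ♝ ♛ ♚ ♝ ♞ ♜│8
7│♟ ♟ ♟ ♟ ♟ ♟ ♟ ♟│7
6│· · ♞ · · · · ·│6
5│· · · · · · · ·│5
4│· · · · · · · ·│4
3│· · ♘ · · · · ·│3
2│♙ ♙ ♙ ♙ ♙ ♙ ♙ ♙│2
1│♖ · ♗ ♕ ♔ ♗ ♘ ♖│1
  ─────────────────
  a b c d e f g h

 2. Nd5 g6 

  a b c d e f g h
  ─────────────────
8│♜ · ♝ ♛ ♚ ♝ ♞ ♜│8
7│♟ ♟ ♟ ♟ ♟ ♟ · ♟│7
6│· · ♞ · · · ♟ ·│6
5│· · · ♘ · · · ·│5
4│· · · · · · · ·│4
3│· · · · · · · ·│3
2│♙ ♙ ♙ ♙ ♙ ♙ ♙ ♙│2
1│♖ · ♗ ♕ ♔ ♗ ♘ ♖│1
  ─────────────────
  a b c d e f g h

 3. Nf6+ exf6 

  a b c d e f g h
  ─────────────────
8│♜ · ♝ ♛ ♚ ♝ ♞ ♜│8
7│♟ ♟ ♟ ♟ · ♟ · ♟│7
6│· · ♞ · · ♟ ♟ ·│6
5│· · · · · · · ·│5
4│· · · · · · · ·│4
3│· · · · · · · ·│3
2│♙ ♙ ♙ ♙ ♙ ♙ ♙ ♙│2
1│♖ · ♗ ♕ ♔ ♗ ♘ ♖│1
  ─────────────────
  a b c d e f g h

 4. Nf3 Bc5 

  a b c d e f g h
  ─────────────────
8│♜ · ♝ ♛ ♚ · ♞ ♜│8
7│♟ ♟ ♟ ♟ · ♟ · ♟│7
6│· · ♞ · · ♟ ♟ ·│6
5│· · ♝ · · · · ·│5
4│· · · · · · · ·│4
3│· · · · · ♘ · ·│3
2│♙ ♙ ♙ ♙ ♙ ♙ ♙ ♙│2
1│♖ · ♗ ♕ ♔ ♗ · ♖│1
  ─────────────────
  a b c d e f g h

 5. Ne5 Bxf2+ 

  a b c d e f g h
  ─────────────────
8│♜ · ♝ ♛ ♚ · ♞ ♜│8
7│♟ ♟ ♟ ♟ · ♟ · ♟│7
6│· · ♞ · · ♟ ♟ ·│6
5│· · · · ♘ · · ·│5
4│· · · · · · · ·│4
3│· · · · · · · ·│3
2│♙ ♙ ♙ ♙ ♙ ♝ ♙ ♙│2
1│♖ · ♗ ♕ ♔ ♗ · ♖│1
  ─────────────────
  a b c d e f g h



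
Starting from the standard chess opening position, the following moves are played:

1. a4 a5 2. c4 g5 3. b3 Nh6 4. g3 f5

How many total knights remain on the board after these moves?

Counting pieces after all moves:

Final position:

  a b c d e f g h
  ─────────────────
8│♜ ♞ ♝ ♛ ♚ ♝ · ♜│8
7│· ♟ ♟ ♟ ♟ · · ♟│7
6│· · · · · · · ♞│6
5│♟ · · · · ♟ ♟ ·│5
4│♙ · ♙ · · · · ·│4
3│· ♙ · · · · ♙ ·│3
2│· · · ♙ ♙ ♙ · ♙│2
1│♖ ♘ ♗ ♕ ♔ ♗ ♘ ♖│1
  ─────────────────
  a b c d e f g h


4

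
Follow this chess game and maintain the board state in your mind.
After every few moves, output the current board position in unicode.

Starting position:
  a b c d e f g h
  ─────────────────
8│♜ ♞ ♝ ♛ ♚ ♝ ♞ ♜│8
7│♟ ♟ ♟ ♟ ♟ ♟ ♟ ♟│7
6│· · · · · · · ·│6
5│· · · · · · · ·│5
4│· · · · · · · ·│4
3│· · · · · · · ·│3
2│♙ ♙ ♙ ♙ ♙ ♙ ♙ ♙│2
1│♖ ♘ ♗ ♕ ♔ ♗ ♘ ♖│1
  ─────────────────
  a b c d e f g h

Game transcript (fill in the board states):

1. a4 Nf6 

  a b c d e f g h
  ─────────────────
8│♜ ♞ ♝ ♛ ♚ ♝ · ♜│8
7│♟ ♟ ♟ ♟ ♟ ♟ ♟ ♟│7
6│· · · · · ♞ · ·│6
5│· · · · · · · ·│5
4│♙ · · · · · · ·│4
3│· · · · · · · ·│3
2│· ♙ ♙ ♙ ♙ ♙ ♙ ♙│2
1│♖ ♘ ♗ ♕ ♔ ♗ ♘ ♖│1
  ─────────────────
  a b c d e f g h

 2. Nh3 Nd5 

  a b c d e f g h
  ─────────────────
8│♜ ♞ ♝ ♛ ♚ ♝ · ♜│8
7│♟ ♟ ♟ ♟ ♟ ♟ ♟ ♟│7
6│· · · · · · · ·│6
5│· · · ♞ · · · ·│5
4│♙ · · · · · · ·│4
3│· · · · · · · ♘│3
2│· ♙ ♙ ♙ ♙ ♙ ♙ ♙│2
1│♖ ♘ ♗ ♕ ♔ ♗ · ♖│1
  ─────────────────
  a b c d e f g h

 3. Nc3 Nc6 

  a b c d e f g h
  ─────────────────
8│♜ · ♝ ♛ ♚ ♝ · ♜│8
7│♟ ♟ ♟ ♟ ♟ ♟ ♟ ♟│7
6│· · ♞ · · · · ·│6
5│· · · ♞ · · · ·│5
4│♙ · · · · · · ·│4
3│· · ♘ · · · · ♘│3
2│· ♙ ♙ ♙ ♙ ♙ ♙ ♙│2
1│♖ · ♗ ♕ ♔ ♗ · ♖│1
  ─────────────────
  a b c d e f g h

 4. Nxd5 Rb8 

  a b c d e f g h
  ─────────────────
8│· ♜ ♝ ♛ ♚ ♝ · ♜│8
7│♟ ♟ ♟ ♟ ♟ ♟ ♟ ♟│7
6│· · ♞ · · · · ·│6
5│· · · ♘ · · · ·│5
4│♙ · · · · · · ·│4
3│· · · · · · · ♘│3
2│· ♙ ♙ ♙ ♙ ♙ ♙ ♙│2
1│♖ · ♗ ♕ ♔ ♗ · ♖│1
  ─────────────────
  a b c d e f g h



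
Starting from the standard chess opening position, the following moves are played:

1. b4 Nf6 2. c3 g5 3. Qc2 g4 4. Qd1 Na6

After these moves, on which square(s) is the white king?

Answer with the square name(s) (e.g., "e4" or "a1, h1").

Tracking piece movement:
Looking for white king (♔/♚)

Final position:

  a b c d e f g h
  ─────────────────
8│♜ · ♝ ♛ ♚ ♝ · ♜│8
7│♟ ♟ ♟ ♟ ♟ ♟ · ♟│7
6│♞ · · · · ♞ · ·│6
5│· · · · · · · ·│5
4│· ♙ · · · · ♟ ·│4
3│· · ♙ · · · · ·│3
2│♙ · · ♙ ♙ ♙ ♙ ♙│2
1│♖ ♘ ♗ ♕ ♔ ♗ ♘ ♖│1
  ─────────────────
  a b c d e f g h


e1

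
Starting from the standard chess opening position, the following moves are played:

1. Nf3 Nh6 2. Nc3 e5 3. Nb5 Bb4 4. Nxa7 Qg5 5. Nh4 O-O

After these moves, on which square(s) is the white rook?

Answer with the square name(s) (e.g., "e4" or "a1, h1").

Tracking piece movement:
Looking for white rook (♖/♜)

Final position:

  a b c d e f g h
  ─────────────────
8│♜ ♞ ♝ · · ♜ ♚ ·│8
7│♘ ♟ ♟ ♟ · ♟ ♟ ♟│7
6│· · · · · · · ♞│6
5│· · · · ♟ · ♛ ·│5
4│· ♝ · · · · · ♘│4
3│· · · · · · · ·│3
2│♙ ♙ ♙ ♙ ♙ ♙ ♙ ♙│2
1│♖ · ♗ ♕ ♔ ♗ · ♖│1
  ─────────────────
  a b c d e f g h


a1, h1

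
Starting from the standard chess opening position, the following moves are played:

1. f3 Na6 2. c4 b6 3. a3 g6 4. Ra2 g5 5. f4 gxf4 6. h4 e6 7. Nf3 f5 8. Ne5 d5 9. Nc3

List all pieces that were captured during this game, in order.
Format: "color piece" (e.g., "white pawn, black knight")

Tracking captures:
  gxf4: captured white pawn

white pawn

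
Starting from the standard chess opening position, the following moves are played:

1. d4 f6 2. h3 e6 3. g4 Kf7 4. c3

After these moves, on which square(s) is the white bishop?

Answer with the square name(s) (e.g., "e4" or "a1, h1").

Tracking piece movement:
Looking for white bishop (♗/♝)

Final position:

  a b c d e f g h
  ─────────────────
8│♜ ♞ ♝ ♛ · ♝ ♞ ♜│8
7│♟ ♟ ♟ ♟ · ♚ ♟ ♟│7
6│· · · · ♟ ♟ · ·│6
5│· · · · · · · ·│5
4│· · · ♙ · · ♙ ·│4
3│· · ♙ · · · · ♙│3
2│♙ ♙ · · ♙ ♙ · ·│2
1│♖ ♘ ♗ ♕ ♔ ♗ ♘ ♖│1
  ─────────────────
  a b c d e f g h


c1, f1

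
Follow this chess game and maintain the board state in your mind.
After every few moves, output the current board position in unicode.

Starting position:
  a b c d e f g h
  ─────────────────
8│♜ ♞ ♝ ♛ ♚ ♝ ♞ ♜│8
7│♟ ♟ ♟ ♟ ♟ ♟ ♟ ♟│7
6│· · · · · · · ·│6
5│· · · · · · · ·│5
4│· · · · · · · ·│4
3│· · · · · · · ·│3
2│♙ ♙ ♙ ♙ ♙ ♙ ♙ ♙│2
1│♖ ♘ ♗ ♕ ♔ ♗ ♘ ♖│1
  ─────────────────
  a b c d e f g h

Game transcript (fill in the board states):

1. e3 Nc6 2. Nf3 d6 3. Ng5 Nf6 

  a b c d e f g h
  ─────────────────
8│♜ · ♝ ♛ ♚ ♝ · ♜│8
7│♟ ♟ ♟ · ♟ ♟ ♟ ♟│7
6│· · ♞ ♟ · ♞ · ·│6
5│· · · · · · ♘ ·│5
4│· · · · · · · ·│4
3│· · · · ♙ · · ·│3
2│♙ ♙ ♙ ♙ · ♙ ♙ ♙│2
1│♖ ♘ ♗ ♕ ♔ ♗ · ♖│1
  ─────────────────
  a b c d e f g h

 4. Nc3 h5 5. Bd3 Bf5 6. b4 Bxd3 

  a b c d e f g h
  ─────────────────
8│♜ · · ♛ ♚ ♝ · ♜│8
7│♟ ♟ ♟ · ♟ ♟ ♟ ·│7
6│· · ♞ ♟ · ♞ · ·│6
5│· · · · · · ♘ ♟│5
4│· ♙ · · · · · ·│4
3│· · ♘ ♝ ♙ · · ·│3
2│♙ · ♙ ♙ · ♙ ♙ ♙│2
1│♖ · ♗ ♕ ♔ · · ♖│1
  ─────────────────
  a b c d e f g h

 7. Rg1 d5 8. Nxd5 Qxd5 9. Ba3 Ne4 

  a b c d e f g h
  ─────────────────
8│♜ · · · ♚ ♝ · ♜│8
7│♟ ♟ ♟ · ♟ ♟ ♟ ·│7
6│· · ♞ · · · · ·│6
5│· · · ♛ · · ♘ ♟│5
4│· ♙ · · ♞ · · ·│4
3│♗ · · ♝ ♙ · · ·│3
2│♙ · ♙ ♙ · ♙ ♙ ♙│2
1│♖ · · ♕ ♔ · ♖ ·│1
  ─────────────────
  a b c d e f g h

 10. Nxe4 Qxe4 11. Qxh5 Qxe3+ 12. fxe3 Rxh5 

  a b c d e f g h
  ─────────────────
8│♜ · · · ♚ ♝ · ·│8
7│♟ ♟ ♟ · ♟ ♟ ♟ ·│7
6│· · ♞ · · · · ·│6
5│· · · · · · · ♜│5
4│· ♙ · · · · · ·│4
3│♗ · · ♝ ♙ · · ·│3
2│♙ · ♙ ♙ · · ♙ ♙│2
1│♖ · · · ♔ · ♖ ·│1
  ─────────────────
  a b c d e f g h

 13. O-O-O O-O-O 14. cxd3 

  a b c d e f g h
  ─────────────────
8│· · ♚ ♜ · ♝ · ·│8
7│♟ ♟ ♟ · ♟ ♟ ♟ ·│7
6│· · ♞ · · · · ·│6
5│· · · · · · · ♜│5
4│· ♙ · · · · · ·│4
3│♗ · · ♙ ♙ · · ·│3
2│♙ · · ♙ · · ♙ ♙│2
1│· · ♔ ♖ · · ♖ ·│1
  ─────────────────
  a b c d e f g h


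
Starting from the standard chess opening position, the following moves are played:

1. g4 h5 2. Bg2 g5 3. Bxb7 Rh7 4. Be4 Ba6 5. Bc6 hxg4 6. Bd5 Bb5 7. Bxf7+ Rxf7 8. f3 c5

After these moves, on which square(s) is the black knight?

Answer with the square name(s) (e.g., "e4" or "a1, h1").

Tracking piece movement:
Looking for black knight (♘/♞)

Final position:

  a b c d e f g h
  ─────────────────
8│♜ ♞ · ♛ ♚ ♝ ♞ ·│8
7│♟ · · ♟ ♟ ♜ · ·│7
6│· · · · · · · ·│6
5│· ♝ ♟ · · · ♟ ·│5
4│· · · · · · ♟ ·│4
3│· · · · · ♙ · ·│3
2│♙ ♙ ♙ ♙ ♙ · · ♙│2
1│♖ ♘ ♗ ♕ ♔ · ♘ ♖│1
  ─────────────────
  a b c d e f g h


b8, g8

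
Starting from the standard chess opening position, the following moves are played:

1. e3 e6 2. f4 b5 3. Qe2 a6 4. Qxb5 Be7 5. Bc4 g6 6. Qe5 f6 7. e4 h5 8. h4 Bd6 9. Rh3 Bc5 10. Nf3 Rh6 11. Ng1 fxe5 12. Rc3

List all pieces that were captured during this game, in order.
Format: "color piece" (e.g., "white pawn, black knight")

Tracking captures:
  Qxb5: captured black pawn
  fxe5: captured white queen

black pawn, white queen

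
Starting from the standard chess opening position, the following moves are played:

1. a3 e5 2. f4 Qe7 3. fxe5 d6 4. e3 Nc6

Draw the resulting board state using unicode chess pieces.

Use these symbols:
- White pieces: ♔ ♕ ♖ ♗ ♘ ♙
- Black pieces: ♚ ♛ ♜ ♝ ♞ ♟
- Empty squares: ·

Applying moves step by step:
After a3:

♜ ♞ ♝ ♛ ♚ ♝ ♞ ♜
♟ ♟ ♟ ♟ ♟ ♟ ♟ ♟
· · · · · · · ·
· · · · · · · ·
· · · · · · · ·
♙ · · · · · · ·
· ♙ ♙ ♙ ♙ ♙ ♙ ♙
♖ ♘ ♗ ♕ ♔ ♗ ♘ ♖


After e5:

♜ ♞ ♝ ♛ ♚ ♝ ♞ ♜
♟ ♟ ♟ ♟ · ♟ ♟ ♟
· · · · · · · ·
· · · · ♟ · · ·
· · · · · · · ·
♙ · · · · · · ·
· ♙ ♙ ♙ ♙ ♙ ♙ ♙
♖ ♘ ♗ ♕ ♔ ♗ ♘ ♖


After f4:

♜ ♞ ♝ ♛ ♚ ♝ ♞ ♜
♟ ♟ ♟ ♟ · ♟ ♟ ♟
· · · · · · · ·
· · · · ♟ · · ·
· · · · · ♙ · ·
♙ · · · · · · ·
· ♙ ♙ ♙ ♙ · ♙ ♙
♖ ♘ ♗ ♕ ♔ ♗ ♘ ♖


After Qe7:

♜ ♞ ♝ · ♚ ♝ ♞ ♜
♟ ♟ ♟ ♟ ♛ ♟ ♟ ♟
· · · · · · · ·
· · · · ♟ · · ·
· · · · · ♙ · ·
♙ · · · · · · ·
· ♙ ♙ ♙ ♙ · ♙ ♙
♖ ♘ ♗ ♕ ♔ ♗ ♘ ♖


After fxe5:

♜ ♞ ♝ · ♚ ♝ ♞ ♜
♟ ♟ ♟ ♟ ♛ ♟ ♟ ♟
· · · · · · · ·
· · · · ♙ · · ·
· · · · · · · ·
♙ · · · · · · ·
· ♙ ♙ ♙ ♙ · ♙ ♙
♖ ♘ ♗ ♕ ♔ ♗ ♘ ♖


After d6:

♜ ♞ ♝ · ♚ ♝ ♞ ♜
♟ ♟ ♟ · ♛ ♟ ♟ ♟
· · · ♟ · · · ·
· · · · ♙ · · ·
· · · · · · · ·
♙ · · · · · · ·
· ♙ ♙ ♙ ♙ · ♙ ♙
♖ ♘ ♗ ♕ ♔ ♗ ♘ ♖


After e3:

♜ ♞ ♝ · ♚ ♝ ♞ ♜
♟ ♟ ♟ · ♛ ♟ ♟ ♟
· · · ♟ · · · ·
· · · · ♙ · · ·
· · · · · · · ·
♙ · · · ♙ · · ·
· ♙ ♙ ♙ · · ♙ ♙
♖ ♘ ♗ ♕ ♔ ♗ ♘ ♖


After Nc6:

♜ · ♝ · ♚ ♝ ♞ ♜
♟ ♟ ♟ · ♛ ♟ ♟ ♟
· · ♞ ♟ · · · ·
· · · · ♙ · · ·
· · · · · · · ·
♙ · · · ♙ · · ·
· ♙ ♙ ♙ · · ♙ ♙
♖ ♘ ♗ ♕ ♔ ♗ ♘ ♖



  a b c d e f g h
  ─────────────────
8│♜ · ♝ · ♚ ♝ ♞ ♜│8
7│♟ ♟ ♟ · ♛ ♟ ♟ ♟│7
6│· · ♞ ♟ · · · ·│6
5│· · · · ♙ · · ·│5
4│· · · · · · · ·│4
3│♙ · · · ♙ · · ·│3
2│· ♙ ♙ ♙ · · ♙ ♙│2
1│♖ ♘ ♗ ♕ ♔ ♗ ♘ ♖│1
  ─────────────────
  a b c d e f g h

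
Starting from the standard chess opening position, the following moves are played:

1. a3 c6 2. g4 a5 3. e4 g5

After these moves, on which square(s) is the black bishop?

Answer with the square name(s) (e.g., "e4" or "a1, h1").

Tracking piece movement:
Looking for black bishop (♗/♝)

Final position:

  a b c d e f g h
  ─────────────────
8│♜ ♞ ♝ ♛ ♚ ♝ ♞ ♜│8
7│· ♟ · ♟ ♟ ♟ · ♟│7
6│· · ♟ · · · · ·│6
5│♟ · · · · · ♟ ·│5
4│· · · · ♙ · ♙ ·│4
3│♙ · · · · · · ·│3
2│· ♙ ♙ ♙ · ♙ · ♙│2
1│♖ ♘ ♗ ♕ ♔ ♗ ♘ ♖│1
  ─────────────────
  a b c d e f g h


c8, f8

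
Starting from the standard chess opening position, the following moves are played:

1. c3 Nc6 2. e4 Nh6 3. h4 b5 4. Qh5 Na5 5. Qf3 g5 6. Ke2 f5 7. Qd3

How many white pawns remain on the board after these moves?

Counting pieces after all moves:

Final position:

  a b c d e f g h
  ─────────────────
8│♜ · ♝ ♛ ♚ ♝ · ♜│8
7│♟ · ♟ ♟ ♟ · · ♟│7
6│· · · · · · · ♞│6
5│♞ ♟ · · · ♟ ♟ ·│5
4│· · · · ♙ · · ♙│4
3│· · ♙ ♕ · · · ·│3
2│♙ ♙ · ♙ ♔ ♙ ♙ ·│2
1│♖ ♘ ♗ · · ♗ ♘ ♖│1
  ─────────────────
  a b c d e f g h


8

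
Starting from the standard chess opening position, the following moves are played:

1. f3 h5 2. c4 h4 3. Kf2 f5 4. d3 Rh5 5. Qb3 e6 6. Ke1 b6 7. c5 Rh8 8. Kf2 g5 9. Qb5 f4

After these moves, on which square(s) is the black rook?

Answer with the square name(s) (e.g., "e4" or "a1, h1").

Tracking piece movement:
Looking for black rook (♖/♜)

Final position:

  a b c d e f g h
  ─────────────────
8│♜ ♞ ♝ ♛ ♚ ♝ ♞ ♜│8
7│♟ · ♟ ♟ · · · ·│7
6│· ♟ · · ♟ · · ·│6
5│· ♕ ♙ · · · ♟ ·│5
4│· · · · · ♟ · ♟│4
3│· · · ♙ · ♙ · ·│3
2│♙ ♙ · · ♙ ♔ ♙ ♙│2
1│♖ ♘ ♗ · · ♗ ♘ ♖│1
  ─────────────────
  a b c d e f g h


a8, h8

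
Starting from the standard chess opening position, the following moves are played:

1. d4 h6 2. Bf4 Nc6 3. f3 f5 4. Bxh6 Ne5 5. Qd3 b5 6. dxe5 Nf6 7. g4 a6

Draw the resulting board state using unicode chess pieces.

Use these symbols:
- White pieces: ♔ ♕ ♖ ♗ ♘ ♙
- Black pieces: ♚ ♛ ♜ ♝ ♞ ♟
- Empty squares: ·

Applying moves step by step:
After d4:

♜ ♞ ♝ ♛ ♚ ♝ ♞ ♜
♟ ♟ ♟ ♟ ♟ ♟ ♟ ♟
· · · · · · · ·
· · · · · · · ·
· · · ♙ · · · ·
· · · · · · · ·
♙ ♙ ♙ · ♙ ♙ ♙ ♙
♖ ♘ ♗ ♕ ♔ ♗ ♘ ♖


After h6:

♜ ♞ ♝ ♛ ♚ ♝ ♞ ♜
♟ ♟ ♟ ♟ ♟ ♟ ♟ ·
· · · · · · · ♟
· · · · · · · ·
· · · ♙ · · · ·
· · · · · · · ·
♙ ♙ ♙ · ♙ ♙ ♙ ♙
♖ ♘ ♗ ♕ ♔ ♗ ♘ ♖


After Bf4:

♜ ♞ ♝ ♛ ♚ ♝ ♞ ♜
♟ ♟ ♟ ♟ ♟ ♟ ♟ ·
· · · · · · · ♟
· · · · · · · ·
· · · ♙ · ♗ · ·
· · · · · · · ·
♙ ♙ ♙ · ♙ ♙ ♙ ♙
♖ ♘ · ♕ ♔ ♗ ♘ ♖


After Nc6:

♜ · ♝ ♛ ♚ ♝ ♞ ♜
♟ ♟ ♟ ♟ ♟ ♟ ♟ ·
· · ♞ · · · · ♟
· · · · · · · ·
· · · ♙ · ♗ · ·
· · · · · · · ·
♙ ♙ ♙ · ♙ ♙ ♙ ♙
♖ ♘ · ♕ ♔ ♗ ♘ ♖


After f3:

♜ · ♝ ♛ ♚ ♝ ♞ ♜
♟ ♟ ♟ ♟ ♟ ♟ ♟ ·
· · ♞ · · · · ♟
· · · · · · · ·
· · · ♙ · ♗ · ·
· · · · · ♙ · ·
♙ ♙ ♙ · ♙ · ♙ ♙
♖ ♘ · ♕ ♔ ♗ ♘ ♖


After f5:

♜ · ♝ ♛ ♚ ♝ ♞ ♜
♟ ♟ ♟ ♟ ♟ · ♟ ·
· · ♞ · · · · ♟
· · · · · ♟ · ·
· · · ♙ · ♗ · ·
· · · · · ♙ · ·
♙ ♙ ♙ · ♙ · ♙ ♙
♖ ♘ · ♕ ♔ ♗ ♘ ♖


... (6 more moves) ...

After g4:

♜ · ♝ ♛ ♚ ♝ · ♜
♟ · ♟ ♟ ♟ · ♟ ·
· · · · · ♞ · ♗
· ♟ · · ♙ ♟ · ·
· · · · · · ♙ ·
· · · ♕ · ♙ · ·
♙ ♙ ♙ · ♙ · · ♙
♖ ♘ · · ♔ ♗ ♘ ♖


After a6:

♜ · ♝ ♛ ♚ ♝ · ♜
· · ♟ ♟ ♟ · ♟ ·
♟ · · · · ♞ · ♗
· ♟ · · ♙ ♟ · ·
· · · · · · ♙ ·
· · · ♕ · ♙ · ·
♙ ♙ ♙ · ♙ · · ♙
♖ ♘ · · ♔ ♗ ♘ ♖



  a b c d e f g h
  ─────────────────
8│♜ · ♝ ♛ ♚ ♝ · ♜│8
7│· · ♟ ♟ ♟ · ♟ ·│7
6│♟ · · · · ♞ · ♗│6
5│· ♟ · · ♙ ♟ · ·│5
4│· · · · · · ♙ ·│4
3│· · · ♕ · ♙ · ·│3
2│♙ ♙ ♙ · ♙ · · ♙│2
1│♖ ♘ · · ♔ ♗ ♘ ♖│1
  ─────────────────
  a b c d e f g h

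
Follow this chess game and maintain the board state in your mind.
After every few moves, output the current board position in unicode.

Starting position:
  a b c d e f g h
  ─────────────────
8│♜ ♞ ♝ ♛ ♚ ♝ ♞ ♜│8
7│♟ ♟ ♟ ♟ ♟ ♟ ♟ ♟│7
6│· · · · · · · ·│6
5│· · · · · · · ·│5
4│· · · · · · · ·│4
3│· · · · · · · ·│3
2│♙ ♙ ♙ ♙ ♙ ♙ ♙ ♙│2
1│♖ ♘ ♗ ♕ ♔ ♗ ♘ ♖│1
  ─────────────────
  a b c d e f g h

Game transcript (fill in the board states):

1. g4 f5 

  a b c d e f g h
  ─────────────────
8│♜ ♞ ♝ ♛ ♚ ♝ ♞ ♜│8
7│♟ ♟ ♟ ♟ ♟ · ♟ ♟│7
6│· · · · · · · ·│6
5│· · · · · ♟ · ·│5
4│· · · · · · ♙ ·│4
3│· · · · · · · ·│3
2│♙ ♙ ♙ ♙ ♙ ♙ · ♙│2
1│♖ ♘ ♗ ♕ ♔ ♗ ♘ ♖│1
  ─────────────────
  a b c d e f g h

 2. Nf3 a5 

  a b c d e f g h
  ─────────────────
8│♜ ♞ ♝ ♛ ♚ ♝ ♞ ♜│8
7│· ♟ ♟ ♟ ♟ · ♟ ♟│7
6│· · · · · · · ·│6
5│♟ · · · · ♟ · ·│5
4│· · · · · · ♙ ·│4
3│· · · · · ♘ · ·│3
2│♙ ♙ ♙ ♙ ♙ ♙ · ♙│2
1│♖ ♘ ♗ ♕ ♔ ♗ · ♖│1
  ─────────────────
  a b c d e f g h

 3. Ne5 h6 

  a b c d e f g h
  ─────────────────
8│♜ ♞ ♝ ♛ ♚ ♝ ♞ ♜│8
7│· ♟ ♟ ♟ ♟ · ♟ ·│7
6│· · · · · · · ♟│6
5│♟ · · · ♘ ♟ · ·│5
4│· · · · · · ♙ ·│4
3│· · · · · · · ·│3
2│♙ ♙ ♙ ♙ ♙ ♙ · ♙│2
1│♖ ♘ ♗ ♕ ♔ ♗ · ♖│1
  ─────────────────
  a b c d e f g h

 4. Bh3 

  a b c d e f g h
  ─────────────────
8│♜ ♞ ♝ ♛ ♚ ♝ ♞ ♜│8
7│· ♟ ♟ ♟ ♟ · ♟ ·│7
6│· · · · · · · ♟│6
5│♟ · · · ♘ ♟ · ·│5
4│· · · · · · ♙ ·│4
3│· · · · · · · ♗│3
2│♙ ♙ ♙ ♙ ♙ ♙ · ♙│2
1│♖ ♘ ♗ ♕ ♔ · · ♖│1
  ─────────────────
  a b c d e f g h


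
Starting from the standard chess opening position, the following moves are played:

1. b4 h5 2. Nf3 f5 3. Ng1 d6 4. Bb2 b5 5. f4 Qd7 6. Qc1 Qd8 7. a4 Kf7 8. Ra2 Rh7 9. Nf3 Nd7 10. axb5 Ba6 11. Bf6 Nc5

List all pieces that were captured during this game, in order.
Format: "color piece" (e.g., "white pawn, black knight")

Tracking captures:
  axb5: captured black pawn

black pawn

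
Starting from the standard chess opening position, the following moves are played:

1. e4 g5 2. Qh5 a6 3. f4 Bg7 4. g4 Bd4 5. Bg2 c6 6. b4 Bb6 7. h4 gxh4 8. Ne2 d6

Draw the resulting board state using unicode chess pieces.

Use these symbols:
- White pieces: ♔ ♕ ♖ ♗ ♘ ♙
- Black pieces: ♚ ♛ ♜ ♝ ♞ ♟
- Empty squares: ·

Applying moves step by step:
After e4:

♜ ♞ ♝ ♛ ♚ ♝ ♞ ♜
♟ ♟ ♟ ♟ ♟ ♟ ♟ ♟
· · · · · · · ·
· · · · · · · ·
· · · · ♙ · · ·
· · · · · · · ·
♙ ♙ ♙ ♙ · ♙ ♙ ♙
♖ ♘ ♗ ♕ ♔ ♗ ♘ ♖


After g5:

♜ ♞ ♝ ♛ ♚ ♝ ♞ ♜
♟ ♟ ♟ ♟ ♟ ♟ · ♟
· · · · · · · ·
· · · · · · ♟ ·
· · · · ♙ · · ·
· · · · · · · ·
♙ ♙ ♙ ♙ · ♙ ♙ ♙
♖ ♘ ♗ ♕ ♔ ♗ ♘ ♖


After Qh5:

♜ ♞ ♝ ♛ ♚ ♝ ♞ ♜
♟ ♟ ♟ ♟ ♟ ♟ · ♟
· · · · · · · ·
· · · · · · ♟ ♕
· · · · ♙ · · ·
· · · · · · · ·
♙ ♙ ♙ ♙ · ♙ ♙ ♙
♖ ♘ ♗ · ♔ ♗ ♘ ♖


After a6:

♜ ♞ ♝ ♛ ♚ ♝ ♞ ♜
· ♟ ♟ ♟ ♟ ♟ · ♟
♟ · · · · · · ·
· · · · · · ♟ ♕
· · · · ♙ · · ·
· · · · · · · ·
♙ ♙ ♙ ♙ · ♙ ♙ ♙
♖ ♘ ♗ · ♔ ♗ ♘ ♖


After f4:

♜ ♞ ♝ ♛ ♚ ♝ ♞ ♜
· ♟ ♟ ♟ ♟ ♟ · ♟
♟ · · · · · · ·
· · · · · · ♟ ♕
· · · · ♙ ♙ · ·
· · · · · · · ·
♙ ♙ ♙ ♙ · · ♙ ♙
♖ ♘ ♗ · ♔ ♗ ♘ ♖


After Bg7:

♜ ♞ ♝ ♛ ♚ · ♞ ♜
· ♟ ♟ ♟ ♟ ♟ ♝ ♟
♟ · · · · · · ·
· · · · · · ♟ ♕
· · · · ♙ ♙ · ·
· · · · · · · ·
♙ ♙ ♙ ♙ · · ♙ ♙
♖ ♘ ♗ · ♔ ♗ ♘ ♖


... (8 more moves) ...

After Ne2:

♜ ♞ ♝ ♛ ♚ · ♞ ♜
· ♟ · ♟ ♟ ♟ · ♟
♟ ♝ ♟ · · · · ·
· · · · · · · ♕
· ♙ · · ♙ ♙ ♙ ♟
· · · · · · · ·
♙ · ♙ ♙ ♘ · ♗ ·
♖ ♘ ♗ · ♔ · · ♖


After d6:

♜ ♞ ♝ ♛ ♚ · ♞ ♜
· ♟ · · ♟ ♟ · ♟
♟ ♝ ♟ ♟ · · · ·
· · · · · · · ♕
· ♙ · · ♙ ♙ ♙ ♟
· · · · · · · ·
♙ · ♙ ♙ ♘ · ♗ ·
♖ ♘ ♗ · ♔ · · ♖



  a b c d e f g h
  ─────────────────
8│♜ ♞ ♝ ♛ ♚ · ♞ ♜│8
7│· ♟ · · ♟ ♟ · ♟│7
6│♟ ♝ ♟ ♟ · · · ·│6
5│· · · · · · · ♕│5
4│· ♙ · · ♙ ♙ ♙ ♟│4
3│· · · · · · · ·│3
2│♙ · ♙ ♙ ♘ · ♗ ·│2
1│♖ ♘ ♗ · ♔ · · ♖│1
  ─────────────────
  a b c d e f g h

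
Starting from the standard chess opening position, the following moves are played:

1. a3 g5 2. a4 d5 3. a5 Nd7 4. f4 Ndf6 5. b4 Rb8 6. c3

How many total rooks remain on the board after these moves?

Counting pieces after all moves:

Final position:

  a b c d e f g h
  ─────────────────
8│· ♜ ♝ ♛ ♚ ♝ ♞ ♜│8
7│♟ ♟ ♟ · ♟ ♟ · ♟│7
6│· · · · · ♞ · ·│6
5│♙ · · ♟ · · ♟ ·│5
4│· ♙ · · · ♙ · ·│4
3│· · ♙ · · · · ·│3
2│· · · ♙ ♙ · ♙ ♙│2
1│♖ ♘ ♗ ♕ ♔ ♗ ♘ ♖│1
  ─────────────────
  a b c d e f g h


4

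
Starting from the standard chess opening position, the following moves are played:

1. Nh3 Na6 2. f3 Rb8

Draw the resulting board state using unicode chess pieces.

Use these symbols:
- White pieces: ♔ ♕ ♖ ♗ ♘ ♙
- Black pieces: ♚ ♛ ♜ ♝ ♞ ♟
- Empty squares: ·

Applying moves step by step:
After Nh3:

♜ ♞ ♝ ♛ ♚ ♝ ♞ ♜
♟ ♟ ♟ ♟ ♟ ♟ ♟ ♟
· · · · · · · ·
· · · · · · · ·
· · · · · · · ·
· · · · · · · ♘
♙ ♙ ♙ ♙ ♙ ♙ ♙ ♙
♖ ♘ ♗ ♕ ♔ ♗ · ♖


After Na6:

♜ · ♝ ♛ ♚ ♝ ♞ ♜
♟ ♟ ♟ ♟ ♟ ♟ ♟ ♟
♞ · · · · · · ·
· · · · · · · ·
· · · · · · · ·
· · · · · · · ♘
♙ ♙ ♙ ♙ ♙ ♙ ♙ ♙
♖ ♘ ♗ ♕ ♔ ♗ · ♖


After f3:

♜ · ♝ ♛ ♚ ♝ ♞ ♜
♟ ♟ ♟ ♟ ♟ ♟ ♟ ♟
♞ · · · · · · ·
· · · · · · · ·
· · · · · · · ·
· · · · · ♙ · ♘
♙ ♙ ♙ ♙ ♙ · ♙ ♙
♖ ♘ ♗ ♕ ♔ ♗ · ♖


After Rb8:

· ♜ ♝ ♛ ♚ ♝ ♞ ♜
♟ ♟ ♟ ♟ ♟ ♟ ♟ ♟
♞ · · · · · · ·
· · · · · · · ·
· · · · · · · ·
· · · · · ♙ · ♘
♙ ♙ ♙ ♙ ♙ · ♙ ♙
♖ ♘ ♗ ♕ ♔ ♗ · ♖



  a b c d e f g h
  ─────────────────
8│· ♜ ♝ ♛ ♚ ♝ ♞ ♜│8
7│♟ ♟ ♟ ♟ ♟ ♟ ♟ ♟│7
6│♞ · · · · · · ·│6
5│· · · · · · · ·│5
4│· · · · · · · ·│4
3│· · · · · ♙ · ♘│3
2│♙ ♙ ♙ ♙ ♙ · ♙ ♙│2
1│♖ ♘ ♗ ♕ ♔ ♗ · ♖│1
  ─────────────────
  a b c d e f g h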